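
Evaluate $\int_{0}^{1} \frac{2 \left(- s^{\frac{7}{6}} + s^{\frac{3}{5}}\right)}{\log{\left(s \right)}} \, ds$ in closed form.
$\log{\left(\frac{2304}{4225} \right)}$

Introduce a parameter $a$ in the exponent: let $I(a) = \int_{0}^{1} \frac{2 \left(- s^{\frac{7}{6}} + s^{a}\right)}{\log{\left(s \right)}} \, ds$.

Since $\dfrac{\partial}{\partial a}\,s^{a} = s^{a} \ln s$, the $\ln s$ in the denominator cancels and
$$\frac{dI}{da} = \int_{0}^{1} 2 s^{a} \, ds = 2 \left[\frac{s^{a+1}}{a+1}\right]_0^1 = \frac{2}{a + 1}.$$

Integrating with respect to $a$ gives $I(a) = \log{\left(\frac{36 \left(a + 1\right)^{2}}{169} \right)} + C$.

At $a = \frac{7}{6}$ the integrand is identically $0$, so $I(\frac{7}{6}) = 0$. The closed form gives $0$, hence $C = 0$.

Setting $a = \frac{3}{5}$:
$$I = \log{\left(\frac{2304}{4225} \right)}.$$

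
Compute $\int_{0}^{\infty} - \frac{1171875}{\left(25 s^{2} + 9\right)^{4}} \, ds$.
$- \frac{390625 \pi}{23328}$

Begin with the known result
$$J(a) = \int_{0}^{\infty} - \frac{3}{a^{2} + s^{2}} \, ds = - \frac{3 \pi}{2 a}.$$

Differentiating under the integral sign with respect to $a$,
$$\frac{dJ}{da} = \int_{0}^{\infty} \frac{6 a}{\left(a^{2} + s^{2}\right)^{2}} \, ds = \frac{3 \pi}{2 a^{2}},$$
so $\int_{0}^{\infty} - \frac{3}{\left(a^{2} + s^{2}\right)^{2}} \, ds = - \frac{3 \pi}{4 a^{3}}$.

Repeating — each differentiation of $1/(s^2+a^2)^j$ produces $-2ja/(s^2+a^2)^{j+1}$ — and dividing through by $-2ja$ at each step yields, after $3$ differentiations in total,
$$\int_{0}^{\infty} - \frac{3}{\left(a^{2} + s^{2}\right)^{4}} \, ds = - \frac{15 \pi}{32 a^{7}}.$$

Setting $a = \frac{3}{5}$:
$$I = - \frac{390625 \pi}{23328}.$$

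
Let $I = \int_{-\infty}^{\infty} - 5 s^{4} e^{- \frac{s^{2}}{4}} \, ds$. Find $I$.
$- 120 \sqrt{\pi}$

Begin with the known integral
$$J(a) = \int_{-\infty}^{\infty} - 5 e^{- a s^{2}} \, ds = - \frac{5 \sqrt{\pi}}{\sqrt{a}}.$$

Differentiating under the integral sign brings down a factor of $(-s^2)$:
$$\frac{dJ}{da} = \int_{-\infty}^{\infty} 5 s^{2} e^{- a s^{2}} \, ds = \frac{5 \sqrt{\pi}}{2 a^{\frac{3}{2}}}.$$

Repeating twice in total — each differentiation brings down another $(-s^2)$ — gives
$$\frac{d^{2}J}{da^{2}} = \int_{-\infty}^{\infty} - 5 s^{4} e^{- a s^{2}} \, ds = - \frac{15 \sqrt{\pi}}{4 a^{\frac{5}{2}}},$$
and the integrand here is exactly the target integrand, so $I = - \frac{15 \sqrt{\pi}}{4 a^{\frac{5}{2}}}$.

Setting $a = \frac{1}{4}$:
$$I = - 120 \sqrt{\pi}.$$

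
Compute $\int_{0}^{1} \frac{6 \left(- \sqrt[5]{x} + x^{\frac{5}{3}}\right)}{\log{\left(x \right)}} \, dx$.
$\log{\left(\frac{64000000}{531441} \right)}$

Replace the exponent $\frac{5}{3}$ by a parameter $a$: let $I(a) = \int_{0}^{1} \frac{6 \left(- \sqrt[5]{x} + x^{a}\right)}{\log{\left(x \right)}} \, dx$.

Since $\dfrac{\partial}{\partial a}\,x^{a} = x^{a} \ln x$, the $\ln x$ in the denominator cancels and
$$\frac{dI}{da} = \int_{0}^{1} 6 x^{a} \, dx = 6 \left[\frac{x^{a+1}}{a+1}\right]_0^1 = \frac{6}{a + 1}.$$

Integrating with respect to $a$ gives $I(a) = \log{\left(\frac{15625 \left(a + 1\right)^{6}}{46656} \right)} + C$.

At $a = \frac{1}{5}$ the integrand is identically $0$, so $I(\frac{1}{5}) = 0$. The closed form gives $0$, hence $C = 0$.

Setting $a = \frac{5}{3}$:
$$I = \log{\left(\frac{64000000}{531441} \right)}.$$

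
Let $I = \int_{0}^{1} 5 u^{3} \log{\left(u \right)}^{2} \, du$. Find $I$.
$\frac{5}{32}$

Begin with the known integral
$$J(a) = \int_{0}^{1} 5 u^{a} \, du = \frac{5}{a + 1}.$$

Differentiating under the integral sign brings down a factor of $\ln u$:
$$\frac{dJ}{da} = \int_{0}^{1} 5 u^{a} \log{\left(u \right)} \, du = - \frac{5}{\left(a + 1\right)^{2}}.$$

Repeating twice in total — each differentiation brings down another $\ln u$ — gives
$$\frac{d^{2}J}{da^{2}} = \int_{0}^{1} 5 u^{a} \log{\left(u \right)}^{2} \, du = \frac{10}{\left(a + 1\right)^{3}},$$
and the integrand here is exactly the target integrand, so $I = \frac{10}{\left(a + 1\right)^{3}}$.

Setting $a = 3$:
$$I = \frac{5}{32}.$$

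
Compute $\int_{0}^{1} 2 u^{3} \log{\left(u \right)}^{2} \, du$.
$\frac{1}{16}$

Begin with the known integral
$$J(a) = \int_{0}^{1} 2 u^{a} \, du = \frac{2}{a + 1}.$$

Differentiating under the integral sign brings down a factor of $\ln u$:
$$\frac{dJ}{da} = \int_{0}^{1} 2 u^{a} \log{\left(u \right)} \, du = - \frac{2}{\left(a + 1\right)^{2}}.$$

Repeating twice in total — each differentiation brings down another $\ln u$ — gives
$$\frac{d^{2}J}{da^{2}} = \int_{0}^{1} 2 u^{a} \log{\left(u \right)}^{2} \, du = \frac{4}{\left(a + 1\right)^{3}},$$
and the integrand here is exactly the target integrand, so $I = \frac{4}{\left(a + 1\right)^{3}}$.

Setting $a = 3$:
$$I = \frac{1}{16}.$$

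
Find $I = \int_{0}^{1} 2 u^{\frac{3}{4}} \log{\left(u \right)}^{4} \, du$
$\frac{49152}{16807}$

Start from the elementary integral
$$J(a) = \int_{0}^{1} 2 u^{a} \, du = \frac{2}{a + 1}.$$

Differentiating under the integral sign brings down a factor of $\ln u$:
$$\frac{dJ}{da} = \int_{0}^{1} 2 u^{a} \log{\left(u \right)} \, du = - \frac{2}{\left(a + 1\right)^{2}}.$$

Repeating $4$ times in total — each differentiation brings down another $\ln u$ — gives
$$\frac{d^{4}J}{da^{4}} = \int_{0}^{1} 2 u^{a} \log{\left(u \right)}^{4} \, du = \frac{48}{\left(a + 1\right)^{5}},$$
and the integrand here is exactly the target integrand, so $I = \frac{48}{\left(a + 1\right)^{5}}$.

Setting $a = \frac{3}{4}$:
$$I = \frac{49152}{16807}.$$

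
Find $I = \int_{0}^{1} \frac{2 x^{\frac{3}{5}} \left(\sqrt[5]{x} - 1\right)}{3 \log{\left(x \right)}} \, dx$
$- 2 \log{\left(2 \right)} + \frac{4 \log{\left(3 \right)}}{3}$

Introduce a parameter $a$ in the exponent: let $I(a) = \int_{0}^{1} \frac{2 \left(x^{\frac{4}{5}} - x^{a}\right)}{3 \log{\left(x \right)}} \, dx$.

Since $\dfrac{\partial}{\partial a}\,x^{a} = x^{a} \ln x$, the $\ln x$ in the denominator cancels and
$$\frac{dI}{da} = \int_{0}^{1} - \frac{2}{3} x^{a} \, dx = - \frac{2}{3} \left[\frac{x^{a+1}}{a+1}\right]_0^1 = - \frac{2}{3 a + 3}.$$

Integrating with respect to $a$ gives $I(a) = - \log{\left(\frac{15^{\frac{2}{3}} \left(a + 1\right)^{\frac{2}{3}}}{9} \right)} + C$.

At $a = \frac{4}{5}$ the integrand is identically $0$, so $I(\frac{4}{5}) = 0$. The closed form gives $0$, hence $C = 0$.

Setting $a = \frac{3}{5}$:
$$I = - 2 \log{\left(2 \right)} + \frac{4 \log{\left(3 \right)}}{3}.$$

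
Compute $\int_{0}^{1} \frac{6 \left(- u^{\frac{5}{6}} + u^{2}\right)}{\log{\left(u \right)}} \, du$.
$\log{\left(\frac{34012224}{1771561} \right)}$

Introduce a parameter $a$ in the exponent: let $I(a) = \int_{0}^{1} \frac{6 \left(- u^{\frac{5}{6}} + u^{a}\right)}{\log{\left(u \right)}} \, du$.

Since $\dfrac{\partial}{\partial a}\,u^{a} = u^{a} \ln u$, the $\ln u$ in the denominator cancels and
$$\frac{dI}{da} = \int_{0}^{1} 6 u^{a} \, du = 6 \left[\frac{u^{a+1}}{a+1}\right]_0^1 = \frac{6}{a + 1}.$$

Integrating with respect to $a$ gives $I(a) = \log{\left(\frac{46656 \left(a + 1\right)^{6}}{1771561} \right)} + C$.

At $a = \frac{5}{6}$ the integrand is identically $0$, so $I(\frac{5}{6}) = 0$. The closed form gives $0$, hence $C = 0$.

Setting $a = 2$:
$$I = \log{\left(\frac{34012224}{1771561} \right)}.$$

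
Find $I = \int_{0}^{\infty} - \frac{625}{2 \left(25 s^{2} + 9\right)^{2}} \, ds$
$- \frac{125 \pi}{216}$

Begin with the known result
$$J(a) = \int_{0}^{\infty} - \frac{1}{2 \left(a^{2} + s^{2}\right)} \, ds = - \frac{\pi}{4 a}.$$

Differentiating under the integral sign with respect to $a$,
$$\frac{dJ}{da} = \int_{0}^{\infty} \frac{a}{\left(a^{2} + s^{2}\right)^{2}} \, ds = \frac{\pi}{4 a^{2}},$$
so $\int_{0}^{\infty} - \frac{1}{2 \left(a^{2} + s^{2}\right)^{2}} \, ds = - \frac{\pi}{8 a^{3}}$.

Setting $a = \frac{3}{5}$:
$$I = - \frac{125 \pi}{216}.$$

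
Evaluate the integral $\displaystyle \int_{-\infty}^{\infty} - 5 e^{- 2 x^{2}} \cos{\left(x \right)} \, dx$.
$- \frac{5 \sqrt{2} \sqrt{\pi}}{2 e^{\frac{1}{8}}}$

Treat the cosine frequency as a parameter and define $I(b) = \int_{-\infty}^{\infty} - 5 e^{- 2 x^{2}} \cos{\left(b x \right)} \, dx$.

Differentiating under the integral sign,
$$I'(b) = \int_{-\infty}^{\infty} 5 x e^{- 2 x^{2}} \sin{\left(b x \right)} \, dx.$$

Integrate $\int_{-\infty}^{\infty} x \sin(b x)\, e^{- 2 x^{2}}\, dx$ by parts with $u = \sin(b x)$ and $dv = x\, e^{- 2 x^{2}}\, dx$, giving $v = - \frac{e^{- 2 x^{2}}}{4}$. The boundary term vanishes and
$$\int_{-\infty}^{\infty} x \sin(b x)\, e^{- 2 x^{2}}\, dx = \frac{b}{4} \int_{-\infty}^{\infty} \cos(b x)\, e^{- 2 x^{2}}\, dx,$$
so $I'(b) = - \frac{b}{4}\, I(b)$.

This is a separable first-order ODE; solving with the initial condition $I(0) = \int_{-\infty}^{\infty} - 5 e^{- 2 x^{2}}\,dx = - \frac{5 \sqrt{2} \sqrt{\pi}}{2}$ gives
$$I(b) = - \frac{5 \sqrt{2} \sqrt{\pi} e^{- \frac{b^{2}}{8}}}{2}.$$

Setting $b = 1$:
$$I = - \frac{5 \sqrt{2} \sqrt{\pi}}{2 e^{\frac{1}{8}}}.$$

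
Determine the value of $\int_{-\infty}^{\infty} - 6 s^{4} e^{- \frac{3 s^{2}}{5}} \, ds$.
$- \frac{25 \sqrt{15} \sqrt{\pi}}{6}$

Begin with the known integral
$$J(a) = \int_{-\infty}^{\infty} - 6 e^{- a s^{2}} \, ds = - \frac{6 \sqrt{\pi}}{\sqrt{a}}.$$

Differentiating under the integral sign brings down a factor of $(-s^2)$:
$$\frac{dJ}{da} = \int_{-\infty}^{\infty} 6 s^{2} e^{- a s^{2}} \, ds = \frac{3 \sqrt{\pi}}{a^{\frac{3}{2}}}.$$

Repeating twice in total — each differentiation brings down another $(-s^2)$ — gives
$$\frac{d^{2}J}{da^{2}} = \int_{-\infty}^{\infty} - 6 s^{4} e^{- a s^{2}} \, ds = - \frac{9 \sqrt{\pi}}{2 a^{\frac{5}{2}}},$$
and the integrand here is exactly the target integrand, so $I = - \frac{9 \sqrt{\pi}}{2 a^{\frac{5}{2}}}$.

Setting $a = \frac{3}{5}$:
$$I = - \frac{25 \sqrt{15} \sqrt{\pi}}{6}.$$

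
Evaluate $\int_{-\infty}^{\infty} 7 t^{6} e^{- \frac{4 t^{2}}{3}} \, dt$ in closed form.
$\frac{2835 \sqrt{3} \sqrt{\pi}}{1024}$

Begin with the known integral
$$J(a) = \int_{-\infty}^{\infty} 7 e^{- a t^{2}} \, dt = \frac{7 \sqrt{\pi}}{\sqrt{a}}.$$

Differentiating under the integral sign brings down a factor of $(-t^2)$:
$$\frac{dJ}{da} = \int_{-\infty}^{\infty} - 7 t^{2} e^{- a t^{2}} \, dt = - \frac{7 \sqrt{\pi}}{2 a^{\frac{3}{2}}}.$$

Repeating $3$ times in total — each differentiation brings down another $(-t^2)$ — gives
$$\frac{d^{3}J}{da^{3}} = \int_{-\infty}^{\infty} - 7 t^{6} e^{- a t^{2}} \, dt = - \frac{105 \sqrt{\pi}}{8 a^{\frac{7}{2}}},$$
and the integrand here is $(-1)^{3}$ times the target integrand, so $I = (-1)^{3}\,\frac{d^{3}J}{da^{3}} = \frac{105 \sqrt{\pi}}{8 a^{\frac{7}{2}}}$.

Setting $a = \frac{4}{3}$:
$$I = \frac{2835 \sqrt{3} \sqrt{\pi}}{1024}.$$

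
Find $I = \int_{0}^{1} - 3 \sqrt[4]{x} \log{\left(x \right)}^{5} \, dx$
$\frac{294912}{3125}$

Begin with the known integral
$$J(a) = \int_{0}^{1} - 3 x^{a} \, dx = - \frac{3}{a + 1}.$$

Differentiating under the integral sign brings down a factor of $\ln x$:
$$\frac{dJ}{da} = \int_{0}^{1} - 3 x^{a} \log{\left(x \right)} \, dx = \frac{3}{\left(a + 1\right)^{2}}.$$

Repeating $5$ times in total — each differentiation brings down another $\ln x$ — gives
$$\frac{d^{5}J}{da^{5}} = \int_{0}^{1} - 3 x^{a} \log{\left(x \right)}^{5} \, dx = \frac{360}{\left(a + 1\right)^{6}},$$
and the integrand here is exactly the target integrand, so $I = \frac{360}{\left(a + 1\right)^{6}}$.

Setting $a = \frac{1}{4}$:
$$I = \frac{294912}{3125}.$$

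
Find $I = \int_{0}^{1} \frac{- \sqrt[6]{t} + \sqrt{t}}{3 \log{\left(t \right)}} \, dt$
$\log{\left(\frac{21^{\frac{2}{3}}}{7} \right)}$

Consider the one-parameter family: let $I(a) = \int_{0}^{1} \frac{- \sqrt[6]{t} + t^{a}}{3 \log{\left(t \right)}} \, dt$.

Since $\dfrac{\partial}{\partial a}\,t^{a} = t^{a} \ln t$, the $\ln t$ in the denominator cancels and
$$\frac{dI}{da} = \int_{0}^{1} \frac{1}{3} t^{a} \, dt = \frac{1}{3} \left[\frac{t^{a+1}}{a+1}\right]_0^1 = \frac{1}{3 \left(a + 1\right)}.$$

Integrating with respect to $a$ gives $I(a) = \frac{\log{\left(a + 1 \right)}}{3} - \frac{\log{\left(7 \right)}}{3} + \frac{\log{\left(6 \right)}}{3} + C$.

At $a = \frac{1}{6}$ the integrand is identically $0$, so $I(\frac{1}{6}) = 0$. The closed form gives $0$, hence $C = 0$.

Setting $a = \frac{1}{2}$:
$$I = \log{\left(\frac{21^{\frac{2}{3}}}{7} \right)}.$$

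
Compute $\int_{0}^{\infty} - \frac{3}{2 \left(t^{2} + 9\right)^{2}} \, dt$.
$- \frac{\pi}{72}$

Recall the elementary integral
$$J(a) = \int_{0}^{\infty} - \frac{3}{2 \left(a^{2} + t^{2}\right)} \, dt = - \frac{3 \pi}{4 a}.$$

Differentiating under the integral sign with respect to $a$,
$$\frac{dJ}{da} = \int_{0}^{\infty} \frac{3 a}{\left(a^{2} + t^{2}\right)^{2}} \, dt = \frac{3 \pi}{4 a^{2}},$$
so $\int_{0}^{\infty} - \frac{3}{2 \left(a^{2} + t^{2}\right)^{2}} \, dt = - \frac{3 \pi}{8 a^{3}}$.

Setting $a = 3$:
$$I = - \frac{\pi}{72}.$$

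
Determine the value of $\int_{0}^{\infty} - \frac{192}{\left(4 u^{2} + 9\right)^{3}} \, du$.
$- \frac{2 \pi}{27}$

Recall the elementary integral
$$J(a) = \int_{0}^{\infty} - \frac{3}{a^{2} + u^{2}} \, du = - \frac{3 \pi}{2 a}.$$

Differentiating under the integral sign with respect to $a$,
$$\frac{dJ}{da} = \int_{0}^{\infty} \frac{6 a}{\left(a^{2} + u^{2}\right)^{2}} \, du = \frac{3 \pi}{2 a^{2}},$$
so $\int_{0}^{\infty} - \frac{3}{\left(a^{2} + u^{2}\right)^{2}} \, du = - \frac{3 \pi}{4 a^{3}}$.

Repeating — each differentiation of $1/(u^2+a^2)^j$ produces $-2ja/(u^2+a^2)^{j+1}$ — and dividing through by $-2ja$ at each step yields, after $2$ differentiations in total,
$$\int_{0}^{\infty} - \frac{3}{\left(a^{2} + u^{2}\right)^{3}} \, du = - \frac{9 \pi}{16 a^{5}}.$$

Setting $a = \frac{3}{2}$:
$$I = - \frac{2 \pi}{27}.$$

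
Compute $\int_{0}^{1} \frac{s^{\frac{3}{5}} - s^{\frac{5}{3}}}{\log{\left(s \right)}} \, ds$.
$- \log{\left(5 \right)} + \log{\left(3 \right)}$

Introduce a parameter $a$ in the exponent: let $I(a) = \int_{0}^{1} \frac{s^{\frac{3}{5}} - s^{a}}{\log{\left(s \right)}} \, ds$.

Since $\dfrac{\partial}{\partial a}\,s^{a} = s^{a} \ln s$, the $\ln s$ in the denominator cancels and
$$\frac{dI}{da} = \int_{0}^{1} -1 s^{a} \, ds = -1 \left[\frac{s^{a+1}}{a+1}\right]_0^1 = - \frac{1}{a + 1}.$$

Integrating with respect to $a$ gives $I(a) = - \log{\left(\frac{5 a}{8} + \frac{5}{8} \right)} + C$.

At $a = \frac{3}{5}$ the integrand is identically $0$, so $I(\frac{3}{5}) = 0$. The closed form gives $0$, hence $C = 0$.

Setting $a = \frac{5}{3}$:
$$I = - \log{\left(5 \right)} + \log{\left(3 \right)}.$$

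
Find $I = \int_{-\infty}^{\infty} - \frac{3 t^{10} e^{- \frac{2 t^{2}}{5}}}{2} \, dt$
$- \frac{8859375 \sqrt{10} \sqrt{\pi}}{4096}$

Start from the elementary integral
$$J(a) = \int_{-\infty}^{\infty} - \frac{3 e^{- a t^{2}}}{2} \, dt = - \frac{3 \sqrt{\pi}}{2 \sqrt{a}}.$$

Differentiating under the integral sign brings down a factor of $(-t^2)$:
$$\frac{dJ}{da} = \int_{-\infty}^{\infty} \frac{3 t^{2} e^{- a t^{2}}}{2} \, dt = \frac{3 \sqrt{\pi}}{4 a^{\frac{3}{2}}}.$$

Repeating $5$ times in total — each differentiation brings down another $(-t^2)$ — gives
$$\frac{d^{5}J}{da^{5}} = \int_{-\infty}^{\infty} \frac{3 t^{10} e^{- a t^{2}}}{2} \, dt = \frac{2835 \sqrt{\pi}}{64 a^{\frac{11}{2}}},$$
and the integrand here is $(-1)^{5}$ times the target integrand, so $I = (-1)^{5}\,\frac{d^{5}J}{da^{5}} = - \frac{2835 \sqrt{\pi}}{64 a^{\frac{11}{2}}}$.

Setting $a = \frac{2}{5}$:
$$I = - \frac{8859375 \sqrt{10} \sqrt{\pi}}{4096}.$$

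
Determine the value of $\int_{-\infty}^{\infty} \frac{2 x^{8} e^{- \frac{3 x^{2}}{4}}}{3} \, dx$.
$\frac{2240 \sqrt{3} \sqrt{\pi}}{243}$

Start from the elementary integral
$$J(a) = \int_{-\infty}^{\infty} \frac{2 e^{- a x^{2}}}{3} \, dx = \frac{2 \sqrt{\pi}}{3 \sqrt{a}}.$$

Differentiating under the integral sign brings down a factor of $(-x^2)$:
$$\frac{dJ}{da} = \int_{-\infty}^{\infty} - \frac{2 x^{2} e^{- a x^{2}}}{3} \, dx = - \frac{\sqrt{\pi}}{3 a^{\frac{3}{2}}}.$$

Repeating $4$ times in total — each differentiation brings down another $(-x^2)$ — gives
$$\frac{d^{4}J}{da^{4}} = \int_{-\infty}^{\infty} \frac{2 x^{8} e^{- a x^{2}}}{3} \, dx = \frac{35 \sqrt{\pi}}{8 a^{\frac{9}{2}}},$$
and the integrand here is exactly the target integrand, so $I = \frac{35 \sqrt{\pi}}{8 a^{\frac{9}{2}}}$.

Setting $a = \frac{3}{4}$:
$$I = \frac{2240 \sqrt{3} \sqrt{\pi}}{243}.$$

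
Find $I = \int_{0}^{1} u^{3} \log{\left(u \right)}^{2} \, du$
$\frac{1}{32}$

Start from the elementary integral
$$J(a) = \int_{0}^{1} u^{a} \, du = \frac{1}{a + 1}.$$

Differentiating under the integral sign brings down a factor of $\ln u$:
$$\frac{dJ}{da} = \int_{0}^{1} u^{a} \log{\left(u \right)} \, du = - \frac{1}{\left(a + 1\right)^{2}}.$$

Repeating twice in total — each differentiation brings down another $\ln u$ — gives
$$\frac{d^{2}J}{da^{2}} = \int_{0}^{1} u^{a} \log{\left(u \right)}^{2} \, du = \frac{2}{\left(a + 1\right)^{3}},$$
and the integrand here is exactly the target integrand, so $I = \frac{2}{\left(a + 1\right)^{3}}$.

Setting $a = 3$:
$$I = \frac{1}{32}.$$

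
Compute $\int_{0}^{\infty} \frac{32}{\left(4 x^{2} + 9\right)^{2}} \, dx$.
$\frac{4 \pi}{27}$

Start from the standard arctangent integral
$$J(a) = \int_{0}^{\infty} \frac{2}{a^{2} + x^{2}} \, dx = \frac{\pi}{a}.$$

Differentiating under the integral sign with respect to $a$,
$$\frac{dJ}{da} = \int_{0}^{\infty} - \frac{4 a}{\left(a^{2} + x^{2}\right)^{2}} \, dx = - \frac{\pi}{a^{2}},$$
so $\int_{0}^{\infty} \frac{2}{\left(a^{2} + x^{2}\right)^{2}} \, dx = \frac{\pi}{2 a^{3}}$.

Setting $a = \frac{3}{2}$:
$$I = \frac{4 \pi}{27}.$$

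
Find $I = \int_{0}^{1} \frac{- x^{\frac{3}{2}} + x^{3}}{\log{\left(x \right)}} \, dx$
$\log{\left(\frac{8}{5} \right)}$

Introduce a parameter $a$ in the exponent: let $I(a) = \int_{0}^{1} \frac{- x^{\frac{3}{2}} + x^{a}}{\log{\left(x \right)}} \, dx$.

Since $\dfrac{\partial}{\partial a}\,x^{a} = x^{a} \ln x$, the $\ln x$ in the denominator cancels and
$$\frac{dI}{da} = \int_{0}^{1} x^{a} \, dx = \left[\frac{x^{a+1}}{a+1}\right]_0^1 = \frac{1}{a + 1}.$$

Integrating with respect to $a$ gives $I(a) = \log{\left(\frac{2 a}{5} + \frac{2}{5} \right)} + C$.

At $a = \frac{3}{2}$ the integrand is identically $0$, so $I(\frac{3}{2}) = 0$. The closed form gives $0$, hence $C = 0$.

Setting $a = 3$:
$$I = \log{\left(\frac{8}{5} \right)}.$$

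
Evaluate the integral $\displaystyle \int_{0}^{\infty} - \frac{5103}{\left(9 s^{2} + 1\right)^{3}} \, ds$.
$- \frac{5103 \pi}{16}$

Start from the standard arctangent integral
$$J(a) = \int_{0}^{\infty} - \frac{7}{a^{2} + s^{2}} \, ds = - \frac{7 \pi}{2 a}.$$

Differentiating under the integral sign with respect to $a$,
$$\frac{dJ}{da} = \int_{0}^{\infty} \frac{14 a}{\left(a^{2} + s^{2}\right)^{2}} \, ds = \frac{7 \pi}{2 a^{2}},$$
so $\int_{0}^{\infty} - \frac{7}{\left(a^{2} + s^{2}\right)^{2}} \, ds = - \frac{7 \pi}{4 a^{3}}$.

Repeating — each differentiation of $1/(s^2+a^2)^j$ produces $-2ja/(s^2+a^2)^{j+1}$ — and dividing through by $-2ja$ at each step yields, after $2$ differentiations in total,
$$\int_{0}^{\infty} - \frac{7}{\left(a^{2} + s^{2}\right)^{3}} \, ds = - \frac{21 \pi}{16 a^{5}}.$$

Setting $a = \frac{1}{3}$:
$$I = - \frac{5103 \pi}{16}.$$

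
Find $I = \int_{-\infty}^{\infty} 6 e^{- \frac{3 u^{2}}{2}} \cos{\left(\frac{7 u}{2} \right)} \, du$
$\frac{2 \sqrt{6} \sqrt{\pi}}{e^{\frac{49}{24}}}$

Define $I(b) = \int_{-\infty}^{\infty} 6 e^{- \frac{3 u^{2}}{2}} \cos{\left(b u \right)} \, du$.

Differentiating under the integral sign,
$$I'(b) = \int_{-\infty}^{\infty} - 6 u e^{- \frac{3 u^{2}}{2}} \sin{\left(b u \right)} \, du.$$

Integrate $\int_{-\infty}^{\infty} u \sin(b u)\, e^{- \frac{3 u^{2}}{2}}\, du$ by parts with $w = \sin(b u)$ and $dv = u\, e^{- \frac{3 u^{2}}{2}}\, du$, giving $v = - \frac{e^{- \frac{3 u^{2}}{2}}}{3}$. The boundary term vanishes and
$$\int_{-\infty}^{\infty} u \sin(b u)\, e^{- \frac{3 u^{2}}{2}}\, du = \frac{b}{3} \int_{-\infty}^{\infty} \cos(b u)\, e^{- \frac{3 u^{2}}{2}}\, du,$$
so $I'(b) = - \frac{b}{3}\, I(b)$.

This is a separable first-order ODE; solving with the initial condition $I(0) = \int_{-\infty}^{\infty} 6 e^{- \frac{3 u^{2}}{2}}\,du = 2 \sqrt{6} \sqrt{\pi}$ gives
$$I(b) = 2 \sqrt{6} \sqrt{\pi} e^{- \frac{b^{2}}{6}}.$$

Setting $b = \frac{7}{2}$:
$$I = \frac{2 \sqrt{6} \sqrt{\pi}}{e^{\frac{49}{24}}}.$$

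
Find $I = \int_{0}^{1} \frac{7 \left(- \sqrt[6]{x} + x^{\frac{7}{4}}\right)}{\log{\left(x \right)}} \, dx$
$\log{\left(\frac{42618442977}{105413504} \right)}$

Introduce a parameter $a$ in the exponent: let $I(a) = \int_{0}^{1} \frac{7 \left(- \sqrt[6]{x} + x^{a}\right)}{\log{\left(x \right)}} \, dx$.

Since $\dfrac{\partial}{\partial a}\,x^{a} = x^{a} \ln x$, the $\ln x$ in the denominator cancels and
$$\frac{dI}{da} = \int_{0}^{1} 7 x^{a} \, dx = 7 \left[\frac{x^{a+1}}{a+1}\right]_0^1 = \frac{7}{a + 1}.$$

Integrating with respect to $a$ gives $I(a) = \log{\left(\frac{279936 \left(a + 1\right)^{7}}{823543} \right)} + C$.

At $a = \frac{1}{6}$ the integrand is identically $0$, so $I(\frac{1}{6}) = 0$. The closed form gives $0$, hence $C = 0$.

Setting $a = \frac{7}{4}$:
$$I = \log{\left(\frac{42618442977}{105413504} \right)}.$$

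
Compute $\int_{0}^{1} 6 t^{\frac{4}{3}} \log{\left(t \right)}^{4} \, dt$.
$\frac{34992}{16807}$

Consider the simpler parametrised integral
$$J(a) = \int_{0}^{1} 6 t^{a} \, dt = \frac{6}{a + 1}.$$

Differentiating under the integral sign brings down a factor of $\ln t$:
$$\frac{dJ}{da} = \int_{0}^{1} 6 t^{a} \log{\left(t \right)} \, dt = - \frac{6}{\left(a + 1\right)^{2}}.$$

Repeating $4$ times in total — each differentiation brings down another $\ln t$ — gives
$$\frac{d^{4}J}{da^{4}} = \int_{0}^{1} 6 t^{a} \log{\left(t \right)}^{4} \, dt = \frac{144}{\left(a + 1\right)^{5}},$$
and the integrand here is exactly the target integrand, so $I = \frac{144}{\left(a + 1\right)^{5}}$.

Setting $a = \frac{4}{3}$:
$$I = \frac{34992}{16807}.$$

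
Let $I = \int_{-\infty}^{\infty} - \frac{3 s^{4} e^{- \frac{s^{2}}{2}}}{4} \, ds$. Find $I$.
$- \frac{9 \sqrt{2} \sqrt{\pi}}{4}$

Consider the simpler parametrised integral
$$J(a) = \int_{-\infty}^{\infty} - \frac{3 e^{- a s^{2}}}{4} \, ds = - \frac{3 \sqrt{\pi}}{4 \sqrt{a}}.$$

Differentiating under the integral sign brings down a factor of $(-s^2)$:
$$\frac{dJ}{da} = \int_{-\infty}^{\infty} \frac{3 s^{2} e^{- a s^{2}}}{4} \, ds = \frac{3 \sqrt{\pi}}{8 a^{\frac{3}{2}}}.$$

Repeating twice in total — each differentiation brings down another $(-s^2)$ — gives
$$\frac{d^{2}J}{da^{2}} = \int_{-\infty}^{\infty} - \frac{3 s^{4} e^{- a s^{2}}}{4} \, ds = - \frac{9 \sqrt{\pi}}{16 a^{\frac{5}{2}}},$$
and the integrand here is exactly the target integrand, so $I = - \frac{9 \sqrt{\pi}}{16 a^{\frac{5}{2}}}$.

Setting $a = \frac{1}{2}$:
$$I = - \frac{9 \sqrt{2} \sqrt{\pi}}{4}.$$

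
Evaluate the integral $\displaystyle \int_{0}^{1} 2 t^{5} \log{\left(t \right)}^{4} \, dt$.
$\frac{1}{162}$

Begin with the known integral
$$J(a) = \int_{0}^{1} 2 t^{a} \, dt = \frac{2}{a + 1}.$$

Differentiating under the integral sign brings down a factor of $\ln t$:
$$\frac{dJ}{da} = \int_{0}^{1} 2 t^{a} \log{\left(t \right)} \, dt = - \frac{2}{\left(a + 1\right)^{2}}.$$

Repeating $4$ times in total — each differentiation brings down another $\ln t$ — gives
$$\frac{d^{4}J}{da^{4}} = \int_{0}^{1} 2 t^{a} \log{\left(t \right)}^{4} \, dt = \frac{48}{\left(a + 1\right)^{5}},$$
and the integrand here is exactly the target integrand, so $I = \frac{48}{\left(a + 1\right)^{5}}$.

Setting $a = 5$:
$$I = \frac{1}{162}.$$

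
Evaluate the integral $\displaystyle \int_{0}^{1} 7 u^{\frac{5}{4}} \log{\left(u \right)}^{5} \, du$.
$- \frac{1146880}{177147}$

Begin with the known integral
$$J(a) = \int_{0}^{1} 7 u^{a} \, du = \frac{7}{a + 1}.$$

Differentiating under the integral sign brings down a factor of $\ln u$:
$$\frac{dJ}{da} = \int_{0}^{1} 7 u^{a} \log{\left(u \right)} \, du = - \frac{7}{\left(a + 1\right)^{2}}.$$

Repeating $5$ times in total — each differentiation brings down another $\ln u$ — gives
$$\frac{d^{5}J}{da^{5}} = \int_{0}^{1} 7 u^{a} \log{\left(u \right)}^{5} \, du = - \frac{840}{\left(a + 1\right)^{6}},$$
and the integrand here is exactly the target integrand, so $I = - \frac{840}{\left(a + 1\right)^{6}}$.

Setting $a = \frac{5}{4}$:
$$I = - \frac{1146880}{177147}.$$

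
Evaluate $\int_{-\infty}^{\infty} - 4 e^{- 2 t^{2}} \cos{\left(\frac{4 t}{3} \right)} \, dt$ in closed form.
$- \frac{2 \sqrt{2} \sqrt{\pi}}{e^{\frac{2}{9}}}$

Treat the cosine frequency as a parameter and define $I(b) = \int_{-\infty}^{\infty} - 4 e^{- 2 t^{2}} \cos{\left(b t \right)} \, dt$.

Differentiating under the integral sign,
$$I'(b) = \int_{-\infty}^{\infty} 4 t e^{- 2 t^{2}} \sin{\left(b t \right)} \, dt.$$

Integrate $\int_{-\infty}^{\infty} t \sin(b t)\, e^{- 2 t^{2}}\, dt$ by parts with $u = \sin(b t)$ and $dv = t\, e^{- 2 t^{2}}\, dt$, giving $v = - \frac{e^{- 2 t^{2}}}{4}$. The boundary term vanishes and
$$\int_{-\infty}^{\infty} t \sin(b t)\, e^{- 2 t^{2}}\, dt = \frac{b}{4} \int_{-\infty}^{\infty} \cos(b t)\, e^{- 2 t^{2}}\, dt,$$
so $I'(b) = - \frac{b}{4}\, I(b)$.

This is a separable first-order ODE; solving with the initial condition $I(0) = \int_{-\infty}^{\infty} - 4 e^{- 2 t^{2}}\,dt = - 2 \sqrt{2} \sqrt{\pi}$ gives
$$I(b) = - 2 \sqrt{2} \sqrt{\pi} e^{- \frac{b^{2}}{8}}.$$

Setting $b = \frac{4}{3}$:
$$I = - \frac{2 \sqrt{2} \sqrt{\pi}}{e^{\frac{2}{9}}}.$$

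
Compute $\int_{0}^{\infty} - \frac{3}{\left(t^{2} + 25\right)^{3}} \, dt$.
$- \frac{9 \pi}{50000}$

Begin with the known result
$$J(a) = \int_{0}^{\infty} - \frac{3}{a^{2} + t^{2}} \, dt = - \frac{3 \pi}{2 a}.$$

Differentiating under the integral sign with respect to $a$,
$$\frac{dJ}{da} = \int_{0}^{\infty} \frac{6 a}{\left(a^{2} + t^{2}\right)^{2}} \, dt = \frac{3 \pi}{2 a^{2}},$$
so $\int_{0}^{\infty} - \frac{3}{\left(a^{2} + t^{2}\right)^{2}} \, dt = - \frac{3 \pi}{4 a^{3}}$.

Repeating — each differentiation of $1/(t^2+a^2)^j$ produces $-2ja/(t^2+a^2)^{j+1}$ — and dividing through by $-2ja$ at each step yields, after $2$ differentiations in total,
$$\int_{0}^{\infty} - \frac{3}{\left(a^{2} + t^{2}\right)^{3}} \, dt = - \frac{9 \pi}{16 a^{5}}.$$

Setting $a = 5$:
$$I = - \frac{9 \pi}{50000}.$$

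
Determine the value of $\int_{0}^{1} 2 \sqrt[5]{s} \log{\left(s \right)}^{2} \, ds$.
$\frac{125}{54}$

Begin with the known integral
$$J(a) = \int_{0}^{1} 2 s^{a} \, ds = \frac{2}{a + 1}.$$

Differentiating under the integral sign brings down a factor of $\ln s$:
$$\frac{dJ}{da} = \int_{0}^{1} 2 s^{a} \log{\left(s \right)} \, ds = - \frac{2}{\left(a + 1\right)^{2}}.$$

Repeating twice in total — each differentiation brings down another $\ln s$ — gives
$$\frac{d^{2}J}{da^{2}} = \int_{0}^{1} 2 s^{a} \log{\left(s \right)}^{2} \, ds = \frac{4}{\left(a + 1\right)^{3}},$$
and the integrand here is exactly the target integrand, so $I = \frac{4}{\left(a + 1\right)^{3}}$.

Setting $a = \frac{1}{5}$:
$$I = \frac{125}{54}.$$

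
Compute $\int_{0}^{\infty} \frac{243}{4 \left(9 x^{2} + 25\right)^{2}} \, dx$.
$\frac{81 \pi}{2000}$

Begin with the known result
$$J(a) = \int_{0}^{\infty} \frac{3}{4 \left(a^{2} + x^{2}\right)} \, dx = \frac{3 \pi}{8 a}.$$

Differentiating under the integral sign with respect to $a$,
$$\frac{dJ}{da} = \int_{0}^{\infty} - \frac{3 a}{2 \left(a^{2} + x^{2}\right)^{2}} \, dx = - \frac{3 \pi}{8 a^{2}},$$
so $\int_{0}^{\infty} \frac{3}{4 \left(a^{2} + x^{2}\right)^{2}} \, dx = \frac{3 \pi}{16 a^{3}}$.

Setting $a = \frac{5}{3}$:
$$I = \frac{81 \pi}{2000}.$$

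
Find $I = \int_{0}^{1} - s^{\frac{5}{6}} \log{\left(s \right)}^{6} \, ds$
$- \frac{201553920}{19487171}$

Begin with the known integral
$$J(a) = \int_{0}^{1} - s^{a} \, ds = - \frac{1}{a + 1}.$$

Differentiating under the integral sign brings down a factor of $\ln s$:
$$\frac{dJ}{da} = \int_{0}^{1} - s^{a} \log{\left(s \right)} \, ds = \frac{1}{\left(a + 1\right)^{2}}.$$

Repeating $6$ times in total — each differentiation brings down another $\ln s$ — gives
$$\frac{d^{6}J}{da^{6}} = \int_{0}^{1} - s^{a} \log{\left(s \right)}^{6} \, ds = - \frac{720}{\left(a + 1\right)^{7}},$$
and the integrand here is exactly the target integrand, so $I = - \frac{720}{\left(a + 1\right)^{7}}$.

Setting $a = \frac{5}{6}$:
$$I = - \frac{201553920}{19487171}.$$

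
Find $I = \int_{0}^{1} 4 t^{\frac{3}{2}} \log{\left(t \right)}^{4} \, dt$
$\frac{3072}{3125}$

Begin with the known integral
$$J(a) = \int_{0}^{1} 4 t^{a} \, dt = \frac{4}{a + 1}.$$

Differentiating under the integral sign brings down a factor of $\ln t$:
$$\frac{dJ}{da} = \int_{0}^{1} 4 t^{a} \log{\left(t \right)} \, dt = - \frac{4}{\left(a + 1\right)^{2}}.$$

Repeating $4$ times in total — each differentiation brings down another $\ln t$ — gives
$$\frac{d^{4}J}{da^{4}} = \int_{0}^{1} 4 t^{a} \log{\left(t \right)}^{4} \, dt = \frac{96}{\left(a + 1\right)^{5}},$$
and the integrand here is exactly the target integrand, so $I = \frac{96}{\left(a + 1\right)^{5}}$.

Setting $a = \frac{3}{2}$:
$$I = \frac{3072}{3125}.$$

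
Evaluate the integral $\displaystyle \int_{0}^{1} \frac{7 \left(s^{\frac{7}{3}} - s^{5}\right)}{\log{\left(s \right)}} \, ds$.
$- \log{\left(\frac{4782969}{78125} \right)}$

Introduce a parameter $a$ in the exponent: let $I(a) = \int_{0}^{1} \frac{7 \left(s^{\frac{7}{3}} - s^{a}\right)}{\log{\left(s \right)}} \, ds$.

Since $\dfrac{\partial}{\partial a}\,s^{a} = s^{a} \ln s$, the $\ln s$ in the denominator cancels and
$$\frac{dI}{da} = \int_{0}^{1} -7 s^{a} \, ds = -7 \left[\frac{s^{a+1}}{a+1}\right]_0^1 = - \frac{7}{a + 1}.$$

Integrating with respect to $a$ gives $I(a) = - \log{\left(\frac{2187 \left(a + 1\right)^{7}}{10000000} \right)} + C$.

At $a = \frac{7}{3}$ the integrand is identically $0$, so $I(\frac{7}{3}) = 0$. The closed form gives $0$, hence $C = 0$.

Setting $a = 5$:
$$I = - \log{\left(\frac{4782969}{78125} \right)}.$$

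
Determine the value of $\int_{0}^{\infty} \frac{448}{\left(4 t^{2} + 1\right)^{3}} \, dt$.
$42 \pi$

Start from the standard arctangent integral
$$J(a) = \int_{0}^{\infty} \frac{7}{a^{2} + t^{2}} \, dt = \frac{7 \pi}{2 a}.$$

Differentiating under the integral sign with respect to $a$,
$$\frac{dJ}{da} = \int_{0}^{\infty} - \frac{14 a}{\left(a^{2} + t^{2}\right)^{2}} \, dt = - \frac{7 \pi}{2 a^{2}},$$
so $\int_{0}^{\infty} \frac{7}{\left(a^{2} + t^{2}\right)^{2}} \, dt = \frac{7 \pi}{4 a^{3}}$.

Repeating — each differentiation of $1/(t^2+a^2)^j$ produces $-2ja/(t^2+a^2)^{j+1}$ — and dividing through by $-2ja$ at each step yields, after $2$ differentiations in total,
$$\int_{0}^{\infty} \frac{7}{\left(a^{2} + t^{2}\right)^{3}} \, dt = \frac{21 \pi}{16 a^{5}}.$$

Setting $a = \frac{1}{2}$:
$$I = 42 \pi.$$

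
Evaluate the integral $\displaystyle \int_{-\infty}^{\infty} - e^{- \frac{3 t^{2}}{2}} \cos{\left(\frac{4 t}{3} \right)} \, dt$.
$- \frac{\sqrt{6} \sqrt{\pi}}{3 e^{\frac{8}{27}}}$

Define $I(b) = \int_{-\infty}^{\infty} - e^{- \frac{3 t^{2}}{2}} \cos{\left(b t \right)} \, dt$.

Differentiating under the integral sign,
$$I'(b) = \int_{-\infty}^{\infty} t e^{- \frac{3 t^{2}}{2}} \sin{\left(b t \right)} \, dt.$$

Integrate $\int_{-\infty}^{\infty} t \sin(b t)\, e^{- \frac{3 t^{2}}{2}}\, dt$ by parts with $u = \sin(b t)$ and $dv = t\, e^{- \frac{3 t^{2}}{2}}\, dt$, giving $v = - \frac{e^{- \frac{3 t^{2}}{2}}}{3}$. The boundary term vanishes and
$$\int_{-\infty}^{\infty} t \sin(b t)\, e^{- \frac{3 t^{2}}{2}}\, dt = \frac{b}{3} \int_{-\infty}^{\infty} \cos(b t)\, e^{- \frac{3 t^{2}}{2}}\, dt,$$
so $I'(b) = - \frac{b}{3}\, I(b)$.

This is a separable first-order ODE; solving with the initial condition $I(0) = \int_{-\infty}^{\infty} - e^{- \frac{3 t^{2}}{2}}\,dt = - \frac{\sqrt{6} \sqrt{\pi}}{3}$ gives
$$I(b) = - \frac{\sqrt{6} \sqrt{\pi} e^{- \frac{b^{2}}{6}}}{3}.$$

Setting $b = \frac{4}{3}$:
$$I = - \frac{\sqrt{6} \sqrt{\pi}}{3 e^{\frac{8}{27}}}.$$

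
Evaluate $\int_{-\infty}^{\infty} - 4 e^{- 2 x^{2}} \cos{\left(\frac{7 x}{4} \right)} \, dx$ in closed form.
$- \frac{2 \sqrt{2} \sqrt{\pi}}{e^{\frac{49}{128}}}$

Treat the cosine frequency as a parameter and define $I(b) = \int_{-\infty}^{\infty} - 4 e^{- 2 x^{2}} \cos{\left(b x \right)} \, dx$.

Differentiating under the integral sign,
$$I'(b) = \int_{-\infty}^{\infty} 4 x e^{- 2 x^{2}} \sin{\left(b x \right)} \, dx.$$

Integrate $\int_{-\infty}^{\infty} x \sin(b x)\, e^{- 2 x^{2}}\, dx$ by parts with $u = \sin(b x)$ and $dv = x\, e^{- 2 x^{2}}\, dx$, giving $v = - \frac{e^{- 2 x^{2}}}{4}$. The boundary term vanishes and
$$\int_{-\infty}^{\infty} x \sin(b x)\, e^{- 2 x^{2}}\, dx = \frac{b}{4} \int_{-\infty}^{\infty} \cos(b x)\, e^{- 2 x^{2}}\, dx,$$
so $I'(b) = - \frac{b}{4}\, I(b)$.

This is a separable first-order ODE; solving with the initial condition $I(0) = \int_{-\infty}^{\infty} - 4 e^{- 2 x^{2}}\,dx = - 2 \sqrt{2} \sqrt{\pi}$ gives
$$I(b) = - 2 \sqrt{2} \sqrt{\pi} e^{- \frac{b^{2}}{8}}.$$

Setting $b = \frac{7}{4}$:
$$I = - \frac{2 \sqrt{2} \sqrt{\pi}}{e^{\frac{49}{128}}}.$$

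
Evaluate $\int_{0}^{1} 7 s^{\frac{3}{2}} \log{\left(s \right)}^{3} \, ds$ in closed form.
$- \frac{672}{625}$

Consider the simpler parametrised integral
$$J(a) = \int_{0}^{1} 7 s^{a} \, ds = \frac{7}{a + 1}.$$

Differentiating under the integral sign brings down a factor of $\ln s$:
$$\frac{dJ}{da} = \int_{0}^{1} 7 s^{a} \log{\left(s \right)} \, ds = - \frac{7}{\left(a + 1\right)^{2}}.$$

Repeating $3$ times in total — each differentiation brings down another $\ln s$ — gives
$$\frac{d^{3}J}{da^{3}} = \int_{0}^{1} 7 s^{a} \log{\left(s \right)}^{3} \, ds = - \frac{42}{\left(a + 1\right)^{4}},$$
and the integrand here is exactly the target integrand, so $I = - \frac{42}{\left(a + 1\right)^{4}}$.

Setting $a = \frac{3}{2}$:
$$I = - \frac{672}{625}.$$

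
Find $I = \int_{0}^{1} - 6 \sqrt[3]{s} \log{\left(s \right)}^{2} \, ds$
$- \frac{81}{16}$

Consider the simpler parametrised integral
$$J(a) = \int_{0}^{1} - 6 s^{a} \, ds = - \frac{6}{a + 1}.$$

Differentiating under the integral sign brings down a factor of $\ln s$:
$$\frac{dJ}{da} = \int_{0}^{1} - 6 s^{a} \log{\left(s \right)} \, ds = \frac{6}{\left(a + 1\right)^{2}}.$$

Repeating twice in total — each differentiation brings down another $\ln s$ — gives
$$\frac{d^{2}J}{da^{2}} = \int_{0}^{1} - 6 s^{a} \log{\left(s \right)}^{2} \, ds = - \frac{12}{\left(a + 1\right)^{3}},$$
and the integrand here is exactly the target integrand, so $I = - \frac{12}{\left(a + 1\right)^{3}}$.

Setting $a = \frac{1}{3}$:
$$I = - \frac{81}{16}.$$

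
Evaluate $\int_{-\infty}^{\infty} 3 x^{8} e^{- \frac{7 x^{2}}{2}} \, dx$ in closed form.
$\frac{45 \sqrt{14} \sqrt{\pi}}{2401}$

Consider the simpler parametrised integral
$$J(a) = \int_{-\infty}^{\infty} 3 e^{- a x^{2}} \, dx = \frac{3 \sqrt{\pi}}{\sqrt{a}}.$$

Differentiating under the integral sign brings down a factor of $(-x^2)$:
$$\frac{dJ}{da} = \int_{-\infty}^{\infty} - 3 x^{2} e^{- a x^{2}} \, dx = - \frac{3 \sqrt{\pi}}{2 a^{\frac{3}{2}}}.$$

Repeating $4$ times in total — each differentiation brings down another $(-x^2)$ — gives
$$\frac{d^{4}J}{da^{4}} = \int_{-\infty}^{\infty} 3 x^{8} e^{- a x^{2}} \, dx = \frac{315 \sqrt{\pi}}{16 a^{\frac{9}{2}}},$$
and the integrand here is exactly the target integrand, so $I = \frac{315 \sqrt{\pi}}{16 a^{\frac{9}{2}}}$.

Setting $a = \frac{7}{2}$:
$$I = \frac{45 \sqrt{14} \sqrt{\pi}}{2401}.$$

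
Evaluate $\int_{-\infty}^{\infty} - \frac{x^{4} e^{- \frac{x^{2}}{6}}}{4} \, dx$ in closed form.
$- \frac{27 \sqrt{6} \sqrt{\pi}}{4}$

Start from the elementary integral
$$J(a) = \int_{-\infty}^{\infty} - \frac{e^{- a x^{2}}}{4} \, dx = - \frac{\sqrt{\pi}}{4 \sqrt{a}}.$$

Differentiating under the integral sign brings down a factor of $(-x^2)$:
$$\frac{dJ}{da} = \int_{-\infty}^{\infty} \frac{x^{2} e^{- a x^{2}}}{4} \, dx = \frac{\sqrt{\pi}}{8 a^{\frac{3}{2}}}.$$

Repeating twice in total — each differentiation brings down another $(-x^2)$ — gives
$$\frac{d^{2}J}{da^{2}} = \int_{-\infty}^{\infty} - \frac{x^{4} e^{- a x^{2}}}{4} \, dx = - \frac{3 \sqrt{\pi}}{16 a^{\frac{5}{2}}},$$
and the integrand here is exactly the target integrand, so $I = - \frac{3 \sqrt{\pi}}{16 a^{\frac{5}{2}}}$.

Setting $a = \frac{1}{6}$:
$$I = - \frac{27 \sqrt{6} \sqrt{\pi}}{4}.$$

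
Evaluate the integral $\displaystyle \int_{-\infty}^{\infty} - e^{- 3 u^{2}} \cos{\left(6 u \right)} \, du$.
$- \frac{\sqrt{3} \sqrt{\pi}}{3 e^{3}}$

Let $b$ denote the cosine frequency and define $I(b) = \int_{-\infty}^{\infty} - e^{- 3 u^{2}} \cos{\left(b u \right)} \, du$.

Differentiating under the integral sign,
$$I'(b) = \int_{-\infty}^{\infty} u e^{- 3 u^{2}} \sin{\left(b u \right)} \, du.$$

Integrate $\int_{-\infty}^{\infty} u \sin(b u)\, e^{- 3 u^{2}}\, du$ by parts with $w = \sin(b u)$ and $dv = u\, e^{- 3 u^{2}}\, du$, giving $v = - \frac{e^{- 3 u^{2}}}{6}$. The boundary term vanishes and
$$\int_{-\infty}^{\infty} u \sin(b u)\, e^{- 3 u^{2}}\, du = \frac{b}{6} \int_{-\infty}^{\infty} \cos(b u)\, e^{- 3 u^{2}}\, du,$$
so $I'(b) = - \frac{b}{6}\, I(b)$.

This is a separable first-order ODE; solving with the initial condition $I(0) = \int_{-\infty}^{\infty} - e^{- 3 u^{2}}\,du = - \frac{\sqrt{3} \sqrt{\pi}}{3}$ gives
$$I(b) = - \frac{\sqrt{3} \sqrt{\pi} e^{- \frac{b^{2}}{12}}}{3}.$$

Setting $b = 6$:
$$I = - \frac{\sqrt{3} \sqrt{\pi}}{3 e^{3}}.$$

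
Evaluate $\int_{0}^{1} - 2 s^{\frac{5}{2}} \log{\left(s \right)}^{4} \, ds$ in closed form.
$- \frac{1536}{16807}$

Consider the simpler parametrised integral
$$J(a) = \int_{0}^{1} - 2 s^{a} \, ds = - \frac{2}{a + 1}.$$

Differentiating under the integral sign brings down a factor of $\ln s$:
$$\frac{dJ}{da} = \int_{0}^{1} - 2 s^{a} \log{\left(s \right)} \, ds = \frac{2}{\left(a + 1\right)^{2}}.$$

Repeating $4$ times in total — each differentiation brings down another $\ln s$ — gives
$$\frac{d^{4}J}{da^{4}} = \int_{0}^{1} - 2 s^{a} \log{\left(s \right)}^{4} \, ds = - \frac{48}{\left(a + 1\right)^{5}},$$
and the integrand here is exactly the target integrand, so $I = - \frac{48}{\left(a + 1\right)^{5}}$.

Setting $a = \frac{5}{2}$:
$$I = - \frac{1536}{16807}.$$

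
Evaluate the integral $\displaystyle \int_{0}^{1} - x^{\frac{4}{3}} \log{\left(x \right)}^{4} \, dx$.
$- \frac{5832}{16807}$

Start from the elementary integral
$$J(a) = \int_{0}^{1} - x^{a} \, dx = - \frac{1}{a + 1}.$$

Differentiating under the integral sign brings down a factor of $\ln x$:
$$\frac{dJ}{da} = \int_{0}^{1} - x^{a} \log{\left(x \right)} \, dx = \frac{1}{\left(a + 1\right)^{2}}.$$

Repeating $4$ times in total — each differentiation brings down another $\ln x$ — gives
$$\frac{d^{4}J}{da^{4}} = \int_{0}^{1} - x^{a} \log{\left(x \right)}^{4} \, dx = - \frac{24}{\left(a + 1\right)^{5}},$$
and the integrand here is exactly the target integrand, so $I = - \frac{24}{\left(a + 1\right)^{5}}$.

Setting $a = \frac{4}{3}$:
$$I = - \frac{5832}{16807}.$$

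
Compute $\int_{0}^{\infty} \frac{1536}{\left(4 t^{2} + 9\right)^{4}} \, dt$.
$\frac{40 \pi}{729}$

Start from the standard arctangent integral
$$J(a) = \int_{0}^{\infty} \frac{6}{a^{2} + t^{2}} \, dt = \frac{3 \pi}{a}.$$

Differentiating under the integral sign with respect to $a$,
$$\frac{dJ}{da} = \int_{0}^{\infty} - \frac{12 a}{\left(a^{2} + t^{2}\right)^{2}} \, dt = - \frac{3 \pi}{a^{2}},$$
so $\int_{0}^{\infty} \frac{6}{\left(a^{2} + t^{2}\right)^{2}} \, dt = \frac{3 \pi}{2 a^{3}}$.

Repeating — each differentiation of $1/(t^2+a^2)^j$ produces $-2ja/(t^2+a^2)^{j+1}$ — and dividing through by $-2ja$ at each step yields, after $3$ differentiations in total,
$$\int_{0}^{\infty} \frac{6}{\left(a^{2} + t^{2}\right)^{4}} \, dt = \frac{15 \pi}{16 a^{7}}.$$

Setting $a = \frac{3}{2}$:
$$I = \frac{40 \pi}{729}.$$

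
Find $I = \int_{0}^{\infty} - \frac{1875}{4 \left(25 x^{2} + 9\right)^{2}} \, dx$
$- \frac{125 \pi}{144}$

Start from the standard arctangent integral
$$J(a) = \int_{0}^{\infty} - \frac{3}{4 \left(a^{2} + x^{2}\right)} \, dx = - \frac{3 \pi}{8 a}.$$

Differentiating under the integral sign with respect to $a$,
$$\frac{dJ}{da} = \int_{0}^{\infty} \frac{3 a}{2 \left(a^{2} + x^{2}\right)^{2}} \, dx = \frac{3 \pi}{8 a^{2}},$$
so $\int_{0}^{\infty} - \frac{3}{4 \left(a^{2} + x^{2}\right)^{2}} \, dx = - \frac{3 \pi}{16 a^{3}}$.

Setting $a = \frac{3}{5}$:
$$I = - \frac{125 \pi}{144}.$$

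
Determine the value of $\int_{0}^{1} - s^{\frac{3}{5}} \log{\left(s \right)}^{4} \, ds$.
$- \frac{9375}{4096}$

Consider the simpler parametrised integral
$$J(a) = \int_{0}^{1} - s^{a} \, ds = - \frac{1}{a + 1}.$$

Differentiating under the integral sign brings down a factor of $\ln s$:
$$\frac{dJ}{da} = \int_{0}^{1} - s^{a} \log{\left(s \right)} \, ds = \frac{1}{\left(a + 1\right)^{2}}.$$

Repeating $4$ times in total — each differentiation brings down another $\ln s$ — gives
$$\frac{d^{4}J}{da^{4}} = \int_{0}^{1} - s^{a} \log{\left(s \right)}^{4} \, ds = - \frac{24}{\left(a + 1\right)^{5}},$$
and the integrand here is exactly the target integrand, so $I = - \frac{24}{\left(a + 1\right)^{5}}$.

Setting $a = \frac{3}{5}$:
$$I = - \frac{9375}{4096}.$$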